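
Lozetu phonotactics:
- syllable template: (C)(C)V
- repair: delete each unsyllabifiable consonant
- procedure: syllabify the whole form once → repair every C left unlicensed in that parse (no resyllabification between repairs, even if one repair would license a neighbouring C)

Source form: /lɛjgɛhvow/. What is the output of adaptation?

Syllabifying with onset maximization leaves /w/ stranded (no codas are permitted; onsets may contain at most 2 consonants).
Deletion applies to /w/.

lɛjgɛhvo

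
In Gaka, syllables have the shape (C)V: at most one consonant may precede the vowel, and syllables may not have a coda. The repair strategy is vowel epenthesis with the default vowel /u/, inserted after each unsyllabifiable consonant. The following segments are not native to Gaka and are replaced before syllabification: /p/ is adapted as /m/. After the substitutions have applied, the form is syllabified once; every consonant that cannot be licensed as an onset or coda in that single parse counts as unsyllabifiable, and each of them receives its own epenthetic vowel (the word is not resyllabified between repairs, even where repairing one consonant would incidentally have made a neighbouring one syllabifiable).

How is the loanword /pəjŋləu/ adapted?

məjuŋuləu

Substitution: /p/ → /m/, giving /məjŋləu/.
The consonants /j/, /ŋ/ cannot be parsed into a legal (C)V syllable (no codas are permitted; onsets are limited to one consonant).
Inserting the epenthetic vowel yields /j/ → /ju/, /ŋ/ → /ŋu/.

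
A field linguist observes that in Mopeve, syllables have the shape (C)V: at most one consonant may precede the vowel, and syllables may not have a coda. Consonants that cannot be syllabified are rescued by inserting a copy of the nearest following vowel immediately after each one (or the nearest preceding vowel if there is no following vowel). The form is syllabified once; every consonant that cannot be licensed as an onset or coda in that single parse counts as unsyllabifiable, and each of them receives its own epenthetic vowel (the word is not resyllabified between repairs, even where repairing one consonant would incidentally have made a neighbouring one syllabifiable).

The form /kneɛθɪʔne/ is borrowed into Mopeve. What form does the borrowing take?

Syllabifying with onset maximization leaves /k/, /ʔ/ stranded (no codas are permitted; onsets are limited to one consonant).
Epenthesis after each stranded consonant: /k/ → /ke/, /ʔ/ → /ʔe/.

keneɛθɪʔene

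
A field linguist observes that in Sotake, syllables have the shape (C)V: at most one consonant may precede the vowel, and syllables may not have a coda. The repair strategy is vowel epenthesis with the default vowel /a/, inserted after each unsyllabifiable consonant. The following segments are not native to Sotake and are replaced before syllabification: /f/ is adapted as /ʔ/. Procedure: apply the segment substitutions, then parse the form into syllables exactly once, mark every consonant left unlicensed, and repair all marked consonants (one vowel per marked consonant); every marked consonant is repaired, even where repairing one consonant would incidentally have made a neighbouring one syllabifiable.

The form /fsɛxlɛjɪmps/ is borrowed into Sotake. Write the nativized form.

Substitution: /f/ → /ʔ/, giving /ʔsɛxlɛjɪmps/.
Syllabifying with onset maximization leaves /ʔ/, /x/, /m/, /p/, /s/ stranded (no codas are permitted; onsets are limited to one consonant).
Inserting the epenthetic vowel yields /ʔ/ → /ʔa/, /x/ → /xa/, /m/ → /ma/, /p/ → /pa/, /s/ → /sa/.

ʔasɛxalɛjɪmapasa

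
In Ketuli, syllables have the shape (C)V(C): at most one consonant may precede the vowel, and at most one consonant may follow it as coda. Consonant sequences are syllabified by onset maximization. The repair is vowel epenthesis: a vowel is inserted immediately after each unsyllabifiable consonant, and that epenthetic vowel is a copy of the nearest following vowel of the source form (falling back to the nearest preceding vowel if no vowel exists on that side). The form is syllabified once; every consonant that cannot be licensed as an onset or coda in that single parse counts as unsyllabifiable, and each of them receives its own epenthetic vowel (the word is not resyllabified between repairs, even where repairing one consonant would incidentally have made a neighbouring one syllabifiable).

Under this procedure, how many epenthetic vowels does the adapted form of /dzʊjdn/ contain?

3

The unsyllabifiable consonants are /d/, /d/, /n/; each receives one epenthetic vowel.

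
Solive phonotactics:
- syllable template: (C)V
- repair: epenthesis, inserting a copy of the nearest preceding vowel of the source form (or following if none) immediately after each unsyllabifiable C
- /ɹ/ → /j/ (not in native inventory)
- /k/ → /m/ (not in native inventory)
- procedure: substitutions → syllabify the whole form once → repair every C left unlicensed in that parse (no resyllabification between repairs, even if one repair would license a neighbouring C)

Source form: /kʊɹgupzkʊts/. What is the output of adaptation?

Substitution: /k/ → /m/, /ɹ/ → /j/, giving /mʊjgupzmʊts/.
Under (C)V, the unsyllabifiable consonants are /j/, /p/, /z/, /t/, /s/ (no codas are permitted; onsets are limited to one consonant).
Inserting the epenthetic vowel yields /j/ → /jʊ/, /p/ → /pu/, /z/ → /zu/, /t/ → /tʊ/, /s/ → /sʊ/.

mʊjʊgupuzumʊtʊsʊ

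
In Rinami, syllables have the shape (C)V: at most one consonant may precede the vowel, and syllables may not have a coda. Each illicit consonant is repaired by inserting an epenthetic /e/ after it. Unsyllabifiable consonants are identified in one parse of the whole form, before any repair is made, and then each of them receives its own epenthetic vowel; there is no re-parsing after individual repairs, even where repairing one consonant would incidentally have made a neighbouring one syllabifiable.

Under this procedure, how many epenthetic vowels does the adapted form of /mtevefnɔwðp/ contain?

5

The unsyllabifiable consonants are /m/, /f/, /w/, /ð/, /p/; each receives one epenthetic vowel.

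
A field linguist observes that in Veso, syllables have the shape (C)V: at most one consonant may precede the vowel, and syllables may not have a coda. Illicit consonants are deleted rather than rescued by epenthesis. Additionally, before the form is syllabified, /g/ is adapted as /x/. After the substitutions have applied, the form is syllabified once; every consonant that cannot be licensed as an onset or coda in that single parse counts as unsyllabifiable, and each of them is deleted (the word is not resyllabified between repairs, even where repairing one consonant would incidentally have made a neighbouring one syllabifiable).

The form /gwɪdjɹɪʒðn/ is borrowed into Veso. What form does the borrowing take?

Substitution: /g/ → /x/, giving /xwɪdjɹɪʒðn/.
The consonants /x/, /d/, /j/, /ʒ/, /ð/, /n/ cannot be parsed into a legal (C)V syllable (no codas are permitted; onsets are limited to one consonant).
Each unlicensed consonant is deleted: /x/, /d/, /j/, /ʒ/, /ð/, /n/.

wɪɹɪ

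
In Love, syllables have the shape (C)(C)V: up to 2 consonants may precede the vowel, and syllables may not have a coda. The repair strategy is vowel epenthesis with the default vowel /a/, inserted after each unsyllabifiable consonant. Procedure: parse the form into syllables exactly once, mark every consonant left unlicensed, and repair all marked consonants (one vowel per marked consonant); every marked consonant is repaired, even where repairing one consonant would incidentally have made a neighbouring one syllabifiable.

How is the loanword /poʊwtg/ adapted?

poʊwataga

Syllabifying with onset maximization leaves /w/, /t/, /g/ stranded (no codas are permitted; onsets may contain at most 2 consonants).
Inserting the epenthetic vowel yields /w/ → /wa/, /t/ → /ta/, /g/ → /ga/.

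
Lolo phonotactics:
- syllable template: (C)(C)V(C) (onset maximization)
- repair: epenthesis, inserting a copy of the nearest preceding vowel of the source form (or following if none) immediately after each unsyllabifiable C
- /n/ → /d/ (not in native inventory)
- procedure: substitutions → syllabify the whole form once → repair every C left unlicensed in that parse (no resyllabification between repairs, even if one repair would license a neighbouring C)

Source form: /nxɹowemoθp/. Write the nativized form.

doxɹowemoθpo

Substitution: /n/ → /d/, giving /dxɹowemoθp/.
Under (C)(C)V(C), the unsyllabifiable consonants are /d/, /p/ (at most one coda consonant is licensed; onsets may contain at most 2 consonants).
Epenthesis after each stranded consonant: /d/ → /do/, /p/ → /po/.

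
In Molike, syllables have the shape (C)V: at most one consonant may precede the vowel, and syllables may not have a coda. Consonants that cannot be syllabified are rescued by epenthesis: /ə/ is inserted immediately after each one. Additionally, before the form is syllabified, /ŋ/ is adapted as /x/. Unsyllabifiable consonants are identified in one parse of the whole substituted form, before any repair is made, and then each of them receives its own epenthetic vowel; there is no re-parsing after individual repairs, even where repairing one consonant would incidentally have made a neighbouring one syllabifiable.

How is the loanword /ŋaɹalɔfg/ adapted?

xaɹalɔfəgə

Substitution: /ŋ/ → /x/, giving /xaɹalɔfg/.
The consonants /f/, /g/ cannot be parsed into a legal (C)V syllable (no codas are permitted; onsets are limited to one consonant).
Epenthesis after each stranded consonant: /f/ → /fə/, /g/ → /gə/.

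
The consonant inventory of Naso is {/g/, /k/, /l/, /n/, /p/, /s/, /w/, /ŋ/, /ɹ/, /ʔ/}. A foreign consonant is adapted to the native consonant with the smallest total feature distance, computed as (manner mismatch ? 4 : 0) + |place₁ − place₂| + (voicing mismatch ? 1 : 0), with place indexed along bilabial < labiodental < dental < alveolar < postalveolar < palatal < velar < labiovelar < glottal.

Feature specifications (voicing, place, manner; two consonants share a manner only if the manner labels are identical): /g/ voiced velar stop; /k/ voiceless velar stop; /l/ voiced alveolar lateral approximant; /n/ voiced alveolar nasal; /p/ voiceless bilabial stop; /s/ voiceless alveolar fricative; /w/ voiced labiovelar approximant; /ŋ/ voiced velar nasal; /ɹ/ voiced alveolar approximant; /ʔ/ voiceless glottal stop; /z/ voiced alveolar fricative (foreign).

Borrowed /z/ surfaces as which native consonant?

s

/s/ is closest: same manner (fricative), place distance 0 (alveolar→alveolar), voicing differs (+1); total 1. Next closest is /l/ at distance 4.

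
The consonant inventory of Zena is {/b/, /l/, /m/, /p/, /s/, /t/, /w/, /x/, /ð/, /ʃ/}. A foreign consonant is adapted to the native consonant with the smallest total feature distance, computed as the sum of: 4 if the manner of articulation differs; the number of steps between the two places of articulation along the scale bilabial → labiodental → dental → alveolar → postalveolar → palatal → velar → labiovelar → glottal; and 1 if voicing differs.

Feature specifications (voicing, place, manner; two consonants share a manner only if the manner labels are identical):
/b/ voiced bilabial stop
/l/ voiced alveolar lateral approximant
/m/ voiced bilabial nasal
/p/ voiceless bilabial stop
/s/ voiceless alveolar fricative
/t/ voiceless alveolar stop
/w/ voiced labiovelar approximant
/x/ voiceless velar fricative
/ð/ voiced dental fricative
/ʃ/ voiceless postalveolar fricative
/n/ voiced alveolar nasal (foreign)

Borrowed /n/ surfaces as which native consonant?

m

/m/ is closest: same manner (nasal), place distance 3 (alveolar→bilabial), same voicing; total 3. Next closest is /l/ at distance 4.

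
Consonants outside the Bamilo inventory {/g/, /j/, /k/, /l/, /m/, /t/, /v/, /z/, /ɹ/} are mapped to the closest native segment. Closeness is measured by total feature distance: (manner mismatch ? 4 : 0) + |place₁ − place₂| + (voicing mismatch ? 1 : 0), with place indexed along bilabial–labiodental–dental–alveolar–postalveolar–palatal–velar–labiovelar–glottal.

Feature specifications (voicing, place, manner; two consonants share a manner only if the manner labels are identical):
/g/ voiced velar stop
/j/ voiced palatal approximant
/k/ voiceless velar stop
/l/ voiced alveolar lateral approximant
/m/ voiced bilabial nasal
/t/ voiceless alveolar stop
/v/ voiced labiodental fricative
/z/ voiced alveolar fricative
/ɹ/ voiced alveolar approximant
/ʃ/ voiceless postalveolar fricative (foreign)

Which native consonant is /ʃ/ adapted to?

/z/ is closest: same manner (fricative), place distance 1 (postalveolar→alveolar), voicing differs (+1); total 2. Next closest is /v/ at distance 4.

z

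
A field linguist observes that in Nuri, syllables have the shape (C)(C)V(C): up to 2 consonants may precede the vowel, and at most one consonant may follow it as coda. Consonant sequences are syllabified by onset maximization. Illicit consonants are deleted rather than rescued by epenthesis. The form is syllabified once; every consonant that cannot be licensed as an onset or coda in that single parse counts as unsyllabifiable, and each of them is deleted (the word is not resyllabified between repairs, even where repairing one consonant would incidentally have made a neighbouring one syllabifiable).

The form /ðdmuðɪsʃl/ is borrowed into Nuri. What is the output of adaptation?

Under (C)(C)V(C), the unsyllabifiable consonants are /ð/, /ʃ/, /l/ (at most one coda consonant is licensed; onsets may contain at most 2 consonants).
Each unlicensed consonant is deleted: /ð/, /ʃ/, /l/.

dmuðɪs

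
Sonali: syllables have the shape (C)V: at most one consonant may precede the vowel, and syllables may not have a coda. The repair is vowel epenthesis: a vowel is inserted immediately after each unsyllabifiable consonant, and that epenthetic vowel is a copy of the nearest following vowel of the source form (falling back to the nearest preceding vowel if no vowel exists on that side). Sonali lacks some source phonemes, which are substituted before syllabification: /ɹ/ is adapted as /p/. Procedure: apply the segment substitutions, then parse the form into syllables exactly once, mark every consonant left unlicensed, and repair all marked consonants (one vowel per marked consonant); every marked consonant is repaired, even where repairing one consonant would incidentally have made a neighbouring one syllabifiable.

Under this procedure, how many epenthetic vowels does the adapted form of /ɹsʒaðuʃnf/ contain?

5

After substitution the input is /psʒaðuʃnf/.
The unsyllabifiable consonants are /p/, /s/, /ʃ/, /n/, /f/; each receives one epenthetic vowel.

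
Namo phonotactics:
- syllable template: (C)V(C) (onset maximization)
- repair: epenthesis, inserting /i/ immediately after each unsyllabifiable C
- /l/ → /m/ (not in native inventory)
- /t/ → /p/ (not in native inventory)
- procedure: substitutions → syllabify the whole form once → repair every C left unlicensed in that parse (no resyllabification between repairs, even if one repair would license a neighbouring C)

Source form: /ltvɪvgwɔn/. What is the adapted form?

Substitution: /l/ → /m/, /t/ → /p/, giving /mpvɪvgwɔn/.
The consonants /m/, /p/, /g/ cannot be parsed into a legal (C)V(C) syllable (at most one coda consonant is licensed; onsets are limited to one consonant).
Epenthesis after each stranded consonant: /m/ → /mi/, /p/ → /pi/, /g/ → /gi/.

mipivɪvgiwɔn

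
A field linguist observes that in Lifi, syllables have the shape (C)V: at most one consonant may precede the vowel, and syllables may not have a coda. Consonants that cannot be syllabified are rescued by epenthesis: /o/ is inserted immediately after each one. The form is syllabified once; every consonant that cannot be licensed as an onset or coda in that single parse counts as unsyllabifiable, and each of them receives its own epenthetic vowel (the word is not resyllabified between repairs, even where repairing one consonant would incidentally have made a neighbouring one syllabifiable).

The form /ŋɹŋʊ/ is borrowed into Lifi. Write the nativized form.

Under (C)V, the unsyllabifiable consonants are /ŋ/, /ɹ/ (no codas are permitted; onsets are limited to one consonant).
Inserting the epenthetic vowel yields /ŋ/ → /ŋo/, /ɹ/ → /ɹo/.

ŋoɹoŋʊ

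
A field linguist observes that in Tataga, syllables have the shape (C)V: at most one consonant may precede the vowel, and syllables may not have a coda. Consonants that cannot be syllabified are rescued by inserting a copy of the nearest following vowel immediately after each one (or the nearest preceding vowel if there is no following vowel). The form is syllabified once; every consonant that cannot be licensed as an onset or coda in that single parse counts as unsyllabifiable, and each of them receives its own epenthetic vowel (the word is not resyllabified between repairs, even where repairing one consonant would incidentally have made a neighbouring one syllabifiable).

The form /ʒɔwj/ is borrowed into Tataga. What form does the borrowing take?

The consonants /w/, /j/ cannot be parsed into a legal (C)V syllable (no codas are permitted; onsets are limited to one consonant).
Inserting the epenthetic vowel yields /w/ → /wɔ/, /j/ → /jɔ/.

ʒɔwɔjɔ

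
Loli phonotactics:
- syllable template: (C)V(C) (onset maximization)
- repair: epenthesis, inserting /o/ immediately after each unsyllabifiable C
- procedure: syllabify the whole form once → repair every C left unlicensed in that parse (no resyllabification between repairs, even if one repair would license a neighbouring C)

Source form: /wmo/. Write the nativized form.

Under (C)V(C), the unsyllabifiable consonants are /w/ (at most one coda consonant is licensed; onsets are limited to one consonant).
Each unlicensed consonant becomes the onset of a new syllable: /w/ → /wo/.

womo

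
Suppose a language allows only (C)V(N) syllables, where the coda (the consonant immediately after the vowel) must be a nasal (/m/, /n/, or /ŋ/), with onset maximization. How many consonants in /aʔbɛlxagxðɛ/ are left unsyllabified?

Syllabifying with onset maximization leaves /ʔ/, /l/, /g/, /x/ stranded (only a nasal (/m/, /n/, or /ŋ/) is licensed in coda position; onsets are limited to one consonant).

4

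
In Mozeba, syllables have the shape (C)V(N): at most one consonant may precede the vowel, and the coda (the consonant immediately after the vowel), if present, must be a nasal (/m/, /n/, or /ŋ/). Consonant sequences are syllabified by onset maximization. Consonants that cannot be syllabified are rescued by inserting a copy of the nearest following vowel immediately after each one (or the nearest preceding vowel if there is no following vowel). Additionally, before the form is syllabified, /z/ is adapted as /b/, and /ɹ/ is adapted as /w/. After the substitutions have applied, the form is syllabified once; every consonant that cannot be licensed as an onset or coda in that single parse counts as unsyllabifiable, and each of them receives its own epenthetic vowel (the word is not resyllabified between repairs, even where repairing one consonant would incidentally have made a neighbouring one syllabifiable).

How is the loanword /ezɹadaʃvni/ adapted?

Substitution: /z/ → /b/, /ɹ/ → /w/, giving /ebwadaʃvni/.
The consonants /b/, /ʃ/, /v/ cannot be parsed into a legal (C)V(N) syllable (only a nasal (/m/, /n/, or /ŋ/) is licensed in coda position; onsets are limited to one consonant).
Inserting the epenthetic vowel yields /b/ → /ba/, /ʃ/ → /ʃi/, /v/ → /vi/.

ebawadaʃivini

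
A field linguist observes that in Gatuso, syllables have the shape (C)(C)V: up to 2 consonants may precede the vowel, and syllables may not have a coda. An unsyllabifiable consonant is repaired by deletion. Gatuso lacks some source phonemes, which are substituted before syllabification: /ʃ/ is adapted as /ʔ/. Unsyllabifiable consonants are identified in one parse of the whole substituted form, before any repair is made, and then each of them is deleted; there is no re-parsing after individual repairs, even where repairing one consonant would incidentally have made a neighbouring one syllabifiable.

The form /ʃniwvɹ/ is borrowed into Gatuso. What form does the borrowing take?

ʔni

Substitution: /ʃ/ → /ʔ/, giving /ʔniwvɹ/.
Under (C)(C)V, the unsyllabifiable consonants are /w/, /v/, /ɹ/ (no codas are permitted; onsets may contain at most 2 consonants).
Each unlicensed consonant is deleted: /w/, /v/, /ɹ/.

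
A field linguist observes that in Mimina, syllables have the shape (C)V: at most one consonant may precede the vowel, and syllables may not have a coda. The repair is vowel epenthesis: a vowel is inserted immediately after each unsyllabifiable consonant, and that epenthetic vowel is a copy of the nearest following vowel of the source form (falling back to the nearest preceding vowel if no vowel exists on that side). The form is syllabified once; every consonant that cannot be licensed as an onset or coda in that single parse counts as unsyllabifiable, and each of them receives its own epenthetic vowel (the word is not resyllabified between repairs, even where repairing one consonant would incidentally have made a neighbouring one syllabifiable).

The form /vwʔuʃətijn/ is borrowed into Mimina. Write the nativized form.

vuwuʔuʃətijini

Syllabifying with onset maximization leaves /v/, /w/, /j/, /n/ stranded (no codas are permitted; onsets are limited to one consonant).
Each unlicensed consonant becomes the onset of a new syllable: /v/ → /vu/, /w/ → /wu/, /j/ → /ji/, /n/ → /ni/.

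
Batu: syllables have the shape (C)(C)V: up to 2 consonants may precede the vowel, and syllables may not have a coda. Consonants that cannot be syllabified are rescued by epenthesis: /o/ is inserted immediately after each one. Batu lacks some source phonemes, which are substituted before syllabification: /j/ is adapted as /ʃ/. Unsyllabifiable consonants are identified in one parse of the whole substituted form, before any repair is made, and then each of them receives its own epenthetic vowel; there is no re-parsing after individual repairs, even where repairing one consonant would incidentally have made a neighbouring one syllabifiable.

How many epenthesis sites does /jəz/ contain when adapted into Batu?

After substitution the input is /ʃəz/.
The unsyllabifiable consonants are /z/; each receives one epenthetic vowel.

1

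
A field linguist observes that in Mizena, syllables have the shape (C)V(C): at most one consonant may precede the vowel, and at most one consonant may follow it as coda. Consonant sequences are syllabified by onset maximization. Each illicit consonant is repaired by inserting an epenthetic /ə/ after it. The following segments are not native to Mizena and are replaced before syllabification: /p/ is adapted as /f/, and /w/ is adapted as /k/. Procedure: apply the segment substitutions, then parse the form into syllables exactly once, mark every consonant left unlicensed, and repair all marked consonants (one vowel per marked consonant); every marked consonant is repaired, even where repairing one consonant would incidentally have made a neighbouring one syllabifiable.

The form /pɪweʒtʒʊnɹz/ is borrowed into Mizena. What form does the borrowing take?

Substitution: /p/ → /f/, /w/ → /k/, giving /fɪkeʒtʒʊnɹz/.
Under (C)V(C), the unsyllabifiable consonants are /t/, /ɹ/, /z/ (at most one coda consonant is licensed; onsets are limited to one consonant).
Each unlicensed consonant becomes the onset of a new syllable: /t/ → /tə/, /ɹ/ → /ɹə/, /z/ → /zə/.

fɪkeʒtəʒʊnɹəzə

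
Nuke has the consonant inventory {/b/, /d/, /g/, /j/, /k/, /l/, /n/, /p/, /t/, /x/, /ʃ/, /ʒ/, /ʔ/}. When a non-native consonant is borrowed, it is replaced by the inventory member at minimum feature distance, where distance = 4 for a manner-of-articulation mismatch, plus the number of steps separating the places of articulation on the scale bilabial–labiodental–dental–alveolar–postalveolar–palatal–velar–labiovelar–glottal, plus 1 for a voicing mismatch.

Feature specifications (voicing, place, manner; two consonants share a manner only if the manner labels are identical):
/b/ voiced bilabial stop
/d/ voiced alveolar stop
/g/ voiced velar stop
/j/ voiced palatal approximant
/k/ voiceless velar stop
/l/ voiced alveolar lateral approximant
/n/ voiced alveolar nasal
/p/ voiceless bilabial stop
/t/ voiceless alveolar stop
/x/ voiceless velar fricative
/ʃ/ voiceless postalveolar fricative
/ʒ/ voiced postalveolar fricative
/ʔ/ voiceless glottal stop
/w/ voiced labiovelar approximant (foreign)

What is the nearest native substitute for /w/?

/j/ is closest: same manner (approximant), place distance 2 (labiovelar→palatal), same voicing; total 2. Next closest is /g/ at distance 5.

j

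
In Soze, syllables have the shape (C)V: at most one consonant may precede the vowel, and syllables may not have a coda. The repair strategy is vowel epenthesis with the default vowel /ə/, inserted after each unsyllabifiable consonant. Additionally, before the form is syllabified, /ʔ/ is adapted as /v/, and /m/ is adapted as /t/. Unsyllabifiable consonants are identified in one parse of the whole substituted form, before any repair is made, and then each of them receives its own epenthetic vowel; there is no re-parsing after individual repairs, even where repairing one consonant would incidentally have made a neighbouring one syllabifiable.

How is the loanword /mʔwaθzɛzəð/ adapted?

təvəwaθəzɛzəðə

Substitution: /m/ → /t/, /ʔ/ → /v/, giving /tvwaθzɛzəð/.
The consonants /t/, /v/, /θ/, /ð/ cannot be parsed into a legal (C)V syllable (no codas are permitted; onsets are limited to one consonant).
Inserting the epenthetic vowel yields /t/ → /tə/, /v/ → /və/, /θ/ → /θə/, /ð/ → /ðə/.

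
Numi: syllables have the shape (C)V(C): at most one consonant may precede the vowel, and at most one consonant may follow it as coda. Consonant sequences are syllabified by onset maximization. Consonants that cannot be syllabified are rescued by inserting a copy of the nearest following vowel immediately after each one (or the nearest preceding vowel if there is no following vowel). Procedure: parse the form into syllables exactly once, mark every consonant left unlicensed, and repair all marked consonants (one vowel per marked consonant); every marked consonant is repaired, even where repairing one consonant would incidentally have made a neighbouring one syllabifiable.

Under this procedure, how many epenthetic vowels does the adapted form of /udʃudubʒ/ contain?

1

The unsyllabifiable consonants are /ʒ/; each receives one epenthetic vowel.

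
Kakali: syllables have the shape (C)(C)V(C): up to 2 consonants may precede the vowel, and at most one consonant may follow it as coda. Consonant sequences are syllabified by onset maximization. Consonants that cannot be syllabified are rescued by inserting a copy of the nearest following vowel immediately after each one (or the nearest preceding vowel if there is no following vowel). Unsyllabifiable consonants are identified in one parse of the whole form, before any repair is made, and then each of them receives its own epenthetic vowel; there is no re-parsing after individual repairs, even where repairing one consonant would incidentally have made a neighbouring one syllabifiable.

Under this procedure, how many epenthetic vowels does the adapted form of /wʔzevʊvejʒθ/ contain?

3

The unsyllabifiable consonants are /w/, /ʒ/, /θ/; each receives one epenthetic vowel.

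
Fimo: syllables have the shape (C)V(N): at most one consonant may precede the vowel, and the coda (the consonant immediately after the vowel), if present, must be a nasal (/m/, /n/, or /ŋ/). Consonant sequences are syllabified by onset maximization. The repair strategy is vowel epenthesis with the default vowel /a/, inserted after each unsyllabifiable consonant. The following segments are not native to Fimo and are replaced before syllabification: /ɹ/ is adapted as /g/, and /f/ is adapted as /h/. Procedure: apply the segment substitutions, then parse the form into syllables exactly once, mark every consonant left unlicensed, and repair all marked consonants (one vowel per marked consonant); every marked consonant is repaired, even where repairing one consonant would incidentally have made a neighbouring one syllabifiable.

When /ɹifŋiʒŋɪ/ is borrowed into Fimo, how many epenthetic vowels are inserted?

2

After substitution the input is /gihŋiʒŋɪ/.
The unsyllabifiable consonants are /h/, /ʒ/; each receives one epenthetic vowel.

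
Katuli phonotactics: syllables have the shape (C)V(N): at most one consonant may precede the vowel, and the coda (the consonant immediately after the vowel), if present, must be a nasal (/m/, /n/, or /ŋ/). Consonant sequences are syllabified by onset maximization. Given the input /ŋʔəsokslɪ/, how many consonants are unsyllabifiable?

3

Under (C)V(N), the unsyllabifiable consonants are /ŋ/, /k/, /s/ (only a nasal (/m/, /n/, or /ŋ/) is licensed in coda position; onsets are limited to one consonant).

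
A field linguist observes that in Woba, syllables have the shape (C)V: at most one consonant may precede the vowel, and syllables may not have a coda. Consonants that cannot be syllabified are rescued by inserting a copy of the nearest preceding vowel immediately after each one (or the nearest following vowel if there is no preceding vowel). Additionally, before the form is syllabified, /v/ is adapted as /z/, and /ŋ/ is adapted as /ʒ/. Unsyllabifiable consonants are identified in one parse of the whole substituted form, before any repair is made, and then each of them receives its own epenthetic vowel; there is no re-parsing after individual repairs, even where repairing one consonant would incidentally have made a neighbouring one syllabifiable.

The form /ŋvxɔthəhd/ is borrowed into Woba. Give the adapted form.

ʒɔzɔxɔtɔhəhədə

Substitution: /ŋ/ → /ʒ/, /v/ → /z/, giving /ʒzxɔthəhd/.
Syllabifying with onset maximization leaves /ʒ/, /z/, /t/, /h/, /d/ stranded (no codas are permitted; onsets are limited to one consonant).
Inserting the epenthetic vowel yields /ʒ/ → /ʒɔ/, /z/ → /zɔ/, /t/ → /tɔ/, /h/ → /hə/, /d/ → /də/.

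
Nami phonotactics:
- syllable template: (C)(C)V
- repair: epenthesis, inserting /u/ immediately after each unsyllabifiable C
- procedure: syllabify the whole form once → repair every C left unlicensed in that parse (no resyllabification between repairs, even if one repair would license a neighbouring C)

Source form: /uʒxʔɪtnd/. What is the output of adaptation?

uʒuxʔɪtunudu

The consonants /ʒ/, /t/, /n/, /d/ cannot be parsed into a legal (C)(C)V syllable (no codas are permitted; onsets may contain at most 2 consonants).
Inserting the epenthetic vowel yields /ʒ/ → /ʒu/, /t/ → /tu/, /n/ → /nu/, /d/ → /du/.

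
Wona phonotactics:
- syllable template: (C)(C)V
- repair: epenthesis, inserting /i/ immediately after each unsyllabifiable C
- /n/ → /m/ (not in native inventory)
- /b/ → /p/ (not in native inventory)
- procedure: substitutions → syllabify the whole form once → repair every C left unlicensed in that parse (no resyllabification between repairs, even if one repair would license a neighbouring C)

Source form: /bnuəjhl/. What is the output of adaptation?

pmuəjihili

Substitution: /b/ → /p/, /n/ → /m/, giving /pmuəjhl/.
Syllabifying with onset maximization leaves /j/, /h/, /l/ stranded (no codas are permitted; onsets may contain at most 2 consonants).
Epenthesis after each stranded consonant: /j/ → /ji/, /h/ → /hi/, /l/ → /li/.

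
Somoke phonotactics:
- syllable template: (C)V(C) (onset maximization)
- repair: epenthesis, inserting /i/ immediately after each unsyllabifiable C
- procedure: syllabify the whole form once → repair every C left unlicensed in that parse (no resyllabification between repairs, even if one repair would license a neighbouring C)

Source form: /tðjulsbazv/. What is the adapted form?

Under (C)V(C), the unsyllabifiable consonants are /t/, /ð/, /s/, /v/ (at most one coda consonant is licensed; onsets are limited to one consonant).
Epenthesis after each stranded consonant: /t/ → /ti/, /ð/ → /ði/, /s/ → /si/, /v/ → /vi/.

tiðijulsibazvi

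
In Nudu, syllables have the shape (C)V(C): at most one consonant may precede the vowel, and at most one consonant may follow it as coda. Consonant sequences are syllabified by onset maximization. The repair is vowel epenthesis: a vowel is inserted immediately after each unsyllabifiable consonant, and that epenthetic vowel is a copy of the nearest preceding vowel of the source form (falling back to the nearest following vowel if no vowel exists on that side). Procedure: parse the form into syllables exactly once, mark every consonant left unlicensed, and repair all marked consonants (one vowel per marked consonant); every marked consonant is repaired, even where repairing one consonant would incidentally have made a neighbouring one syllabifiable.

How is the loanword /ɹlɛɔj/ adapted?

Syllabifying with onset maximization leaves /ɹ/ stranded (at most one coda consonant is licensed; onsets are limited to one consonant).
Epenthesis after each stranded consonant: /ɹ/ → /ɹɛ/.

ɹɛlɛɔj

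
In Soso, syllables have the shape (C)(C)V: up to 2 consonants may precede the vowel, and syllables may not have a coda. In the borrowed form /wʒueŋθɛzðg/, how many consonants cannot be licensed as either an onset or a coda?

3

Syllabifying with onset maximization leaves /z/, /ð/, /g/ stranded (no codas are permitted; onsets may contain at most 2 consonants).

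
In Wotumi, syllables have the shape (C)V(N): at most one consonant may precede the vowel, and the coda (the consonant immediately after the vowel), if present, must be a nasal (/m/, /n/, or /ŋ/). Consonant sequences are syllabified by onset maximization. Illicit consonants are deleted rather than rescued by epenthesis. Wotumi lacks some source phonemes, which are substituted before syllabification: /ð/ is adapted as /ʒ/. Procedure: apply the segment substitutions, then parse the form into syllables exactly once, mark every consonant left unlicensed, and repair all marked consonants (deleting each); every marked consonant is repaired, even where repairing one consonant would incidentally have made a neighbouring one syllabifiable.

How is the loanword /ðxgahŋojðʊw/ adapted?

Substitution: /ð/ → /ʒ/, giving /ʒxgahŋojʒʊw/.
Under (C)V(N), the unsyllabifiable consonants are /ʒ/, /x/, /h/, /j/, /w/ (only a nasal (/m/, /n/, or /ŋ/) is licensed in coda position; onsets are limited to one consonant).
Deleting the stranded consonants removes /ʒ/, /x/, /h/, /j/, /w/.

gaŋoʒʊ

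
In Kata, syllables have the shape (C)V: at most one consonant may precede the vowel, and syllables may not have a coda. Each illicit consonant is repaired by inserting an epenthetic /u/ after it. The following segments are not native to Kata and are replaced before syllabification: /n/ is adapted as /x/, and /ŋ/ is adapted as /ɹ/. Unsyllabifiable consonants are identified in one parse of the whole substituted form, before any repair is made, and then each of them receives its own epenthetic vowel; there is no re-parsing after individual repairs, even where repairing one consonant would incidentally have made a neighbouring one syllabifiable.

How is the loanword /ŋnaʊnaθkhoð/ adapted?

Substitution: /ŋ/ → /ɹ/, /n/ → /x/, giving /ɹxaʊxaθkhoð/.
Under (C)V, the unsyllabifiable consonants are /ɹ/, /θ/, /k/, /ð/ (no codas are permitted; onsets are limited to one consonant).
Inserting the epenthetic vowel yields /ɹ/ → /ɹu/, /θ/ → /θu/, /k/ → /ku/, /ð/ → /ðu/.

ɹuxaʊxaθukuhoðu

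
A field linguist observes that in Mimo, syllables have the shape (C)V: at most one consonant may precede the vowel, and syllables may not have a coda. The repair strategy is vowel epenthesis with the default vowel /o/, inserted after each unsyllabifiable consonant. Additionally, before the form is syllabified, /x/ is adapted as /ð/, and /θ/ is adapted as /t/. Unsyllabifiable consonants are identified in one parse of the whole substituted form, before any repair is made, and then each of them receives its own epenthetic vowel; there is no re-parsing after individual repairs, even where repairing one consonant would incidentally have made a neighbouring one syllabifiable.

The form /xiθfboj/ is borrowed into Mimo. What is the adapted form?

ðitofobojo

Substitution: /x/ → /ð/, /θ/ → /t/, giving /ðitfboj/.
Syllabifying with onset maximization leaves /t/, /f/, /j/ stranded (no codas are permitted; onsets are limited to one consonant).
Each unlicensed consonant becomes the onset of a new syllable: /t/ → /to/, /f/ → /fo/, /j/ → /jo/.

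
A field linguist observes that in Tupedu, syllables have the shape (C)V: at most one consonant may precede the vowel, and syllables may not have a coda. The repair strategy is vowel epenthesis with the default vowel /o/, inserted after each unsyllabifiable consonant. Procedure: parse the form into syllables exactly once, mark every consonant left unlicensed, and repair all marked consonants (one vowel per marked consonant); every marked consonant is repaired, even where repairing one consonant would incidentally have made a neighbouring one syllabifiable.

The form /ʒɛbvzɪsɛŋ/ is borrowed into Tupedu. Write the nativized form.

Under (C)V, the unsyllabifiable consonants are /b/, /v/, /ŋ/ (no codas are permitted; onsets are limited to one consonant).
Inserting the epenthetic vowel yields /b/ → /bo/, /v/ → /vo/, /ŋ/ → /ŋo/.

ʒɛbovozɪsɛŋo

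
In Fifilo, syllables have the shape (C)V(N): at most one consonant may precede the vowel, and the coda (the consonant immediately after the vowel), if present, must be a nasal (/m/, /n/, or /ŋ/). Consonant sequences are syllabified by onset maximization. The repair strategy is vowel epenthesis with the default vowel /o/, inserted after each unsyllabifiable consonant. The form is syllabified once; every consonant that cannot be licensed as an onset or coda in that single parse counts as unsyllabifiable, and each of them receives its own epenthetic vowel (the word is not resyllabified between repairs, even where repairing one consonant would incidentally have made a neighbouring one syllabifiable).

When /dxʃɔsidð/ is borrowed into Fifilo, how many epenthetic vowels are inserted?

The unsyllabifiable consonants are /d/, /x/, /d/, /ð/; each receives one epenthetic vowel.

4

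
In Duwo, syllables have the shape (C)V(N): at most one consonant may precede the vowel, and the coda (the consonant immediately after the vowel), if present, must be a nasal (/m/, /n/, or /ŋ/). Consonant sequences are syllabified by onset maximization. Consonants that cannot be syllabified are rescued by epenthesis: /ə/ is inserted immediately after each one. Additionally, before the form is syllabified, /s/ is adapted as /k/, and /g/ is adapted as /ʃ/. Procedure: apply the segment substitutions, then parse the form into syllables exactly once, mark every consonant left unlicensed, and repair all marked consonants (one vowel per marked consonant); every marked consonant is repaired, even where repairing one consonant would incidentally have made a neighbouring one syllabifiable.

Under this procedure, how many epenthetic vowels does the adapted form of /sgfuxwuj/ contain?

After substitution the input is /kʃfuxwuj/.
The unsyllabifiable consonants are /k/, /ʃ/, /x/, /j/; each receives one epenthetic vowel.

4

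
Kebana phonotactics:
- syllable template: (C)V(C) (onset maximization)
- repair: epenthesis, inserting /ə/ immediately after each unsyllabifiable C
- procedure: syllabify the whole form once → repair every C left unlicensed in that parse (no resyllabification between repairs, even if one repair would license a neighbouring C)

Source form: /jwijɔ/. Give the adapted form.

jəwijɔ

The consonants /j/ cannot be parsed into a legal (C)V(C) syllable (at most one coda consonant is licensed; onsets are limited to one consonant).
Epenthesis after each stranded consonant: /j/ → /jə/.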